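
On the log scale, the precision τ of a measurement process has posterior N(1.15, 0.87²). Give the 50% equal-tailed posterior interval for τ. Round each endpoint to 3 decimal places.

[1.756, 5.679]

On the log scale the 50% interval is 1.15 ± 0.674 × 0.87 = [0.5632, 1.7368].
Exponentiate: [e^0.5632, e^1.7368] = [1.756, 5.679].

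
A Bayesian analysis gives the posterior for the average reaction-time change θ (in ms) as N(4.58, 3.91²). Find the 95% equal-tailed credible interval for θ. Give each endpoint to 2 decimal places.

[-3.08, 12.24]

The posterior is symmetric, so the 95% equal-tailed interval is θ = 4.58 ± z·3.91 with z = 1.960.
Half-width: 1.960 × 3.91 = 7.66.
4.58 − 7.66 = -3.08; 4.58 + 7.66 = 12.24.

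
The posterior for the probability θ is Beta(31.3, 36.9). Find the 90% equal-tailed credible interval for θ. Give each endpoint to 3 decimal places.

[0.361, 0.558]

Posterior: Beta(31.3, 36.9).
Equal-tailed 90% interval: the 0.05 and 0.95 quantiles of Beta(31.3, 36.9).
Posterior mean ≈ 0.459, SD ≈ 0.060; a Normal approximation gives roughly [0.360, 0.557].
Exact: F⁻¹(0.05) = 0.361; F⁻¹(0.95) = 0.558.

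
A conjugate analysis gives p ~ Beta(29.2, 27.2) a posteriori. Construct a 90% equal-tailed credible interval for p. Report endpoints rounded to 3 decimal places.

Posterior: Beta(29.2, 27.2).
Equal-tailed 90% interval: the 0.05 and 0.95 quantiles of Beta(29.2, 27.2).
Posterior mean ≈ 0.518, SD ≈ 0.066; a Normal approximation gives roughly [0.409, 0.626].
Exact: F⁻¹(0.05) = 0.409; F⁻¹(0.95) = 0.626.

[0.409, 0.626]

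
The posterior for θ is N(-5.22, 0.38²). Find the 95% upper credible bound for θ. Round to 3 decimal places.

-4.595

Need U with P(θ ≤ U) = 0.95: U = -5.22 + z_{0.05}·0.38.
z = 1.645; U = -5.22 + 1.645 × 0.38 = -4.595.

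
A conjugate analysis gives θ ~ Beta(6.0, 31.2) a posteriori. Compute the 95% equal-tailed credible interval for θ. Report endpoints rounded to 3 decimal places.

Posterior: Beta(6.0, 31.2).
Equal-tailed 95% interval: the 0.025 and 0.975 quantiles of Beta(6.0, 31.2).
Posterior mean ≈ 0.161, SD ≈ 0.060; a Normal approximation gives roughly [0.045, 0.278].
Exact: F⁻¹(0.025) = 0.063; F⁻¹(0.975) = 0.294.

[0.063, 0.294]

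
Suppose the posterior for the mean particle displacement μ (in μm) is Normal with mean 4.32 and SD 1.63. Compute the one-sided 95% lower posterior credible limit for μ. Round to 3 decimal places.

Need L with P(μ ≥ L) = 0.95: L = 4.32 − z_{0.05}·1.63.
z = 1.645; L = 4.32 − 1.645 × 1.63 = 1.639.

1.639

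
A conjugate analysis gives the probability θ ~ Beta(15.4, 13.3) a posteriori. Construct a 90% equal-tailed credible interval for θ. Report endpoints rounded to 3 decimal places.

[0.384, 0.686]

Posterior: Beta(15.4, 13.3).
Equal-tailed 90% interval: the 0.05 and 0.95 quantiles of Beta(15.4, 13.3).
Posterior mean ≈ 0.537, SD ≈ 0.092; a Normal approximation gives roughly [0.386, 0.687].
Exact: F⁻¹(0.05) = 0.384; F⁻¹(0.95) = 0.686.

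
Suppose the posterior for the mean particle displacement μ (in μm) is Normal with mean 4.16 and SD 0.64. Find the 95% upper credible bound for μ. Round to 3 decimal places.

5.213

Need U with P(μ ≤ U) = 0.95: U = 4.16 + z_{0.05}·0.64.
z = 1.645; U = 4.16 + 1.645 × 0.64 = 5.213.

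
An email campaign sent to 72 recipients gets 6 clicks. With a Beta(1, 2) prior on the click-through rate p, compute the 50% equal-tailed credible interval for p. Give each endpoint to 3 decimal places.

Posterior: Beta(1+6, 2+66) = Beta(7, 68).
Equal-tailed 50% interval: the 0.25 and 0.75 quantiles of Beta(7, 68).
Posterior mean ≈ 0.093, SD ≈ 0.033; a Normal approximation gives roughly [0.071, 0.116].
Exact: F⁻¹(0.25) = 0.069; F⁻¹(0.75) = 0.114.

[0.069, 0.114]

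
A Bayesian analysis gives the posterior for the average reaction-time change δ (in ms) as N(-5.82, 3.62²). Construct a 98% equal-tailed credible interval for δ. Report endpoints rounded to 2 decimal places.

[-14.24, 2.60]

The posterior is symmetric, so the 98% equal-tailed interval is δ = -5.82 ± z·3.62 with z = 2.326.
Half-width: 2.326 × 3.62 = 8.42.
-5.82 − 8.42 = -14.24; -5.82 + 8.42 = 2.60.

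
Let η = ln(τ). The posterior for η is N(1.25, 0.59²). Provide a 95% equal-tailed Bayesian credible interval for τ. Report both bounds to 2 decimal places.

[1.10, 11.09]

On the log scale the 95% interval is 1.25 ± 1.960 × 0.59 = [0.0936, 2.4064].
Exponentiate: [e^0.0936, e^2.4064] = [1.10, 11.09].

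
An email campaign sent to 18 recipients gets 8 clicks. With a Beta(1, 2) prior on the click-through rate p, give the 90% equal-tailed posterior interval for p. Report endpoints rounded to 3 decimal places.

Posterior: Beta(1+8, 2+10) = Beta(9, 12).
Equal-tailed 90% interval: the 0.05 and 0.95 quantiles of Beta(9, 12).
Posterior mean ≈ 0.429, SD ≈ 0.106; a Normal approximation gives roughly [0.255, 0.602].
Exact: F⁻¹(0.05) = 0.259; F⁻¹(0.95) = 0.606.

[0.259, 0.606]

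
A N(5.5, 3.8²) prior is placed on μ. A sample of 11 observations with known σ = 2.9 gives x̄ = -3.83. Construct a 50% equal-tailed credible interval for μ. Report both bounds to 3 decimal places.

Posterior precision = 1/3.8² + 11/2.9² = 0.0693 + 1.3080 = 1.3772, so posterior SD = 0.8521.
Posterior mean = (5.5/3.8² + 11·-3.83/2.9²) / 1.3772 = -3.3609.
Interval: -3.3609 ± 0.674 × 0.8521 → [-3.936, -2.786].

[-3.936, -2.786]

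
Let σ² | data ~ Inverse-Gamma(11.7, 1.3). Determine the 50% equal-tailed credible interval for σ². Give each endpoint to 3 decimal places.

Inverse-Gamma(11.7, 1.3) quantiles: F⁻¹(0.25) and F⁻¹(0.75).
Equivalently, 1/σ² ~ Gamma(11.7, rate = 1.3); invert its 0.75 and 0.25 quantiles.
Posterior mean ≈ 0.121, SD ≈ 0.039; a Normal approximation gives roughly [0.095, 0.148].
Exact: lower = 0.094; upper = 0.141.

[0.094, 0.141]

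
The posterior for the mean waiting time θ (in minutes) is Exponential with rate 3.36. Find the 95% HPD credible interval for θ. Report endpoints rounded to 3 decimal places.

[0.000, 0.892]

The exponential density is strictly decreasing on [0, ∞), so the HPD interval is anchored at 0: [0, q] with P(θ ≤ q) = 0.95.
q = −ln(1 − 0.95) / 3.36 = 2.9957 / 3.36 = 0.892.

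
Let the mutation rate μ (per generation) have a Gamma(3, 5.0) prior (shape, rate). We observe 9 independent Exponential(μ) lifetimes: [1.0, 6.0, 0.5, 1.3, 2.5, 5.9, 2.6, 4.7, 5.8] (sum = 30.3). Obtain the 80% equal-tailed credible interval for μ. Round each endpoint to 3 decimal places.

[0.222, 0.470]

Posterior: Gamma(3+9, 5.0+30.3) = Gamma(12, 35.3) (shape, rate).
Equal-tailed 80% interval: Gamma(12, 35.3) quantiles at 0.1 and 0.9.
Posterior mean ≈ 0.340, SD ≈ 0.098; a Normal approximation gives roughly [0.214, 0.466].
Exact: lower = 0.222; upper = 0.470.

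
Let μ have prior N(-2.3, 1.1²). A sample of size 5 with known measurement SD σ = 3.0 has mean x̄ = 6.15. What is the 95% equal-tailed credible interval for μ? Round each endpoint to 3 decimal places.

[-0.570, 2.764]

Posterior precision = 1/1.1² + 5/3.0² = 0.8264 + 0.5556 = 1.3820, so posterior SD = 0.8506.
Posterior mean = (-2.3/1.1² + 5·6.15/3.0²) / 1.3820 = 1.0968.
Interval: 1.0968 ± 1.960 × 0.8506 → [-0.570, 2.764].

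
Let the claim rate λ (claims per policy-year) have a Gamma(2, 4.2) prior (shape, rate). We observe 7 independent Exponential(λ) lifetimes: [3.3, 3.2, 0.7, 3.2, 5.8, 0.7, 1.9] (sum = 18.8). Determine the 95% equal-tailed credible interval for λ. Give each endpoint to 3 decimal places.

[0.179, 0.685]

Posterior: Gamma(2+7, 4.2+18.8) = Gamma(9, 23.0) (shape, rate).
Equal-tailed 95% interval: Gamma(9, 23.0) quantiles at 0.025 and 0.975.
Posterior mean ≈ 0.391, SD ≈ 0.130; a Normal approximation gives roughly [0.136, 0.647].
Exact: lower = 0.179; upper = 0.685.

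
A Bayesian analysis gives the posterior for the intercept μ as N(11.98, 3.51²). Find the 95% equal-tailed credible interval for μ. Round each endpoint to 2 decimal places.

[5.10, 18.86]

The posterior is symmetric, so the 95% equal-tailed interval is μ = 11.98 ± z·3.51 with z = 1.960.
Half-width: 1.960 × 3.51 = 6.88.
11.98 − 6.88 = 5.10; 11.98 + 6.88 = 18.86.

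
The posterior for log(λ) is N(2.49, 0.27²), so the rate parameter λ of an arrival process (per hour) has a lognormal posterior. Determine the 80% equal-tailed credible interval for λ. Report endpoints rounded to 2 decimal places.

On the log scale the 80% interval is 2.49 ± 1.282 × 0.27 = [2.1440, 2.8360].
Exponentiate: [e^2.1440, e^2.8360] = [8.53, 17.05].

[8.53, 17.05]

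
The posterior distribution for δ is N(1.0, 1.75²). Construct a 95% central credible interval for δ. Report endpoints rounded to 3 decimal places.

[-2.430, 4.430]

The posterior is symmetric, so the 95% equal-tailed interval is δ = 1.0 ± z·1.75 with z = 1.960.
Half-width: 1.960 × 1.75 = 3.430.
1.0 − 3.430 = -2.430; 1.0 + 3.430 = 4.430.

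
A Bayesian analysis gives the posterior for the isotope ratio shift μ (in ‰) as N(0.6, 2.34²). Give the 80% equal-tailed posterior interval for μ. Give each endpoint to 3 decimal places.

The posterior is symmetric, so the 80% equal-tailed interval is μ = 0.6 ± z·2.34 with z = 1.282.
Half-width: 1.282 × 2.34 = 2.999.
0.6 − 2.999 = -2.399; 0.6 + 2.999 = 3.599.

[-2.399, 3.599]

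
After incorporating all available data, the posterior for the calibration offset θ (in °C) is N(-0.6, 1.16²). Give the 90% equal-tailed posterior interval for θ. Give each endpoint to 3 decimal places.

[-2.508, 1.308]

The posterior is symmetric, so the 90% equal-tailed interval is θ = -0.6 ± z·1.16 with z = 1.645.
Half-width: 1.645 × 1.16 = 1.908.
-0.6 − 1.908 = -2.508; -0.6 + 1.908 = 1.308.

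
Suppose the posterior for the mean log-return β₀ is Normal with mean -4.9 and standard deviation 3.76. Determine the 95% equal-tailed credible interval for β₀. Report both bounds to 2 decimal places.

The posterior is symmetric, so the 95% equal-tailed interval is β₀ = -4.9 ± z·3.76 with z = 1.960.
Half-width: 1.960 × 3.76 = 7.37.
-4.9 − 7.37 = -12.27; -4.9 + 7.37 = 2.47.

[-12.27, 2.47]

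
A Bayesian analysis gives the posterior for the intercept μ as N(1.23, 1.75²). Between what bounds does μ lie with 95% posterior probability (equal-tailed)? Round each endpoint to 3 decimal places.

[-2.200, 4.660]

The posterior is symmetric, so the 95% equal-tailed interval is μ = 1.23 ± z·1.75 with z = 1.960.
Half-width: 1.960 × 1.75 = 3.430.
1.23 − 3.430 = -2.200; 1.23 + 3.430 = 4.660.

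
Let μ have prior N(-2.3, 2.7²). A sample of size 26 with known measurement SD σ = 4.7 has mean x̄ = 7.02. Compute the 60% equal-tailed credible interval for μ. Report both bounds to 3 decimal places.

[5.313, 6.781]

Posterior precision = 1/2.7² + 26/4.7² = 0.1372 + 1.1770 = 1.3142, so posterior SD = 0.8723.
Posterior mean = (-2.3/2.7² + 26·7.02/4.7²) / 1.3142 = 6.0472.
Interval: 6.0472 ± 0.842 × 0.8723 → [5.313, 6.781].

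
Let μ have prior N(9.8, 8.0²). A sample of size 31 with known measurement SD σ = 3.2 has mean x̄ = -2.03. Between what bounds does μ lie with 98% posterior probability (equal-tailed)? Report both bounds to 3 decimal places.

Posterior precision = 1/8.0² + 31/3.2² = 0.0156 + 3.0273 = 3.0430, so posterior SD = 0.5733.
Posterior mean = (9.8/8.0² + 31·-2.03/3.2²) / 3.0430 = -1.9693.
Interval: -1.9693 ± 2.326 × 0.5733 → [-3.303, -0.636].

[-3.303, -0.636]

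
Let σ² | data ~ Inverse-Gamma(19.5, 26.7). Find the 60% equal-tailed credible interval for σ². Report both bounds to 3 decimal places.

[1.157, 1.698]

Inverse-Gamma(19.5, 26.7) quantiles: F⁻¹(0.2) and F⁻¹(0.8).
Equivalently, 1/σ² ~ Gamma(19.5, rate = 26.7); invert its 0.8 and 0.2 quantiles.
Posterior mean ≈ 1.443, SD ≈ 0.345; a Normal approximation gives roughly [1.153, 1.734].
Exact: lower = 1.157; upper = 1.698.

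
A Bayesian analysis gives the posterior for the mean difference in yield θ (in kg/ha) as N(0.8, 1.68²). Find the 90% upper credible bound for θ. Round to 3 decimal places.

2.953

Need U with P(θ ≤ U) = 0.90: U = 0.8 + z_{0.1}·1.68.
z = 1.282; U = 0.8 + 1.282 × 1.68 = 2.953.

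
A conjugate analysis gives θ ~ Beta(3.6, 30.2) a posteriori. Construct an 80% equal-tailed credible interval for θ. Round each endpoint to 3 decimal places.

Posterior: Beta(3.6, 30.2).
Equal-tailed 80% interval: the 0.1 and 0.9 quantiles of Beta(3.6, 30.2).
Posterior mean ≈ 0.107, SD ≈ 0.052; a Normal approximation gives roughly [0.039, 0.174].
Exact: F⁻¹(0.1) = 0.046; F⁻¹(0.9) = 0.177.

[0.046, 0.177]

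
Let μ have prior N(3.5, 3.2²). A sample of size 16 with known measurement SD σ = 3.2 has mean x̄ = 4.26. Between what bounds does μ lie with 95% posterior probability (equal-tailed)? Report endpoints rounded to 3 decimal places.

[2.694, 5.736]

Posterior precision = 1/3.2² + 16/3.2² = 0.0977 + 1.5625 = 1.6602, so posterior SD = 0.7761.
Posterior mean = (3.5/3.2² + 16·4.26/3.2²) / 1.6602 = 4.2153.
Interval: 4.2153 ± 1.960 × 0.7761 → [2.694, 5.736].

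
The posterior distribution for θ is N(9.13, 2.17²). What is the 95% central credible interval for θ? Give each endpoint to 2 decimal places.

The posterior is symmetric, so the 95% equal-tailed interval is θ = 9.13 ± z·2.17 with z = 1.960.
Half-width: 1.960 × 2.17 = 4.25.
9.13 − 4.25 = 4.88; 9.13 + 4.25 = 13.38.

[4.88, 13.38]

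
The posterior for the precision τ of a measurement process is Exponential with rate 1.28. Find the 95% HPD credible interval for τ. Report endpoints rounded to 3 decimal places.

The exponential density is strictly decreasing on [0, ∞), so the HPD interval is anchored at 0: [0, q] with P(τ ≤ q) = 0.95.
q = −ln(1 − 0.95) / 1.28 = 2.9957 / 1.28 = 2.340.

[0.000, 2.340]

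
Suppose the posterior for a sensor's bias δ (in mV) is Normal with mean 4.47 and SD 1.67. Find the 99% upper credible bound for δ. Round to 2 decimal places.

Need U with P(δ ≤ U) = 0.99: U = 4.47 + z_{0.01}·1.67.
z = 2.326; U = 4.47 + 2.326 × 1.67 = 8.36.

8.36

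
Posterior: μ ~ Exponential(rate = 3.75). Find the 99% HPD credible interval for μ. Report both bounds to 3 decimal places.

[0.000, 1.228]

The exponential density is strictly decreasing on [0, ∞), so the HPD interval is anchored at 0: [0, q] with P(μ ≤ q) = 0.99.
q = −ln(1 − 0.99) / 3.75 = 4.6052 / 3.75 = 1.228.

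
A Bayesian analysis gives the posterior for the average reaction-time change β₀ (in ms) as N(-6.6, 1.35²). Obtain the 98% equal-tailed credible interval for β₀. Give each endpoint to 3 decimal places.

The posterior is symmetric, so the 98% equal-tailed interval is β₀ = -6.6 ± z·1.35 with z = 2.326.
Half-width: 2.326 × 1.35 = 3.141.
-6.6 − 3.141 = -9.741; -6.6 + 3.141 = -3.459.

[-9.741, -3.459]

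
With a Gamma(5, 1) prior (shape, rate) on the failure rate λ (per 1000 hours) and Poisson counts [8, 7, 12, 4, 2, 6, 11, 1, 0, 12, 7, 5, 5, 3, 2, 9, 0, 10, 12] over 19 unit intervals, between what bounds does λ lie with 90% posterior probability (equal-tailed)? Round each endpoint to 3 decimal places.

[5.175, 6.982]

Posterior: Gamma(5+116, 1+19) = Gamma(121, 20) (shape, rate).
Equal-tailed 90% interval: Gamma(121, 20) quantiles at 0.05 and 0.95.
Posterior mean ≈ 6.050, SD ≈ 0.550; a Normal approximation gives roughly [5.145, 6.955].
Exact: lower = 5.175; upper = 6.982.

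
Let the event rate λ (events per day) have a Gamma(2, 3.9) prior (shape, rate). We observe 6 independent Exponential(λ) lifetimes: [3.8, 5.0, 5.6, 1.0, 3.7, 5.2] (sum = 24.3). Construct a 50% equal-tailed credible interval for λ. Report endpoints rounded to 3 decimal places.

[0.211, 0.343]

Posterior: Gamma(2+6, 3.9+24.3) = Gamma(8, 28.2) (shape, rate).
Equal-tailed 50% interval: Gamma(8, 28.2) quantiles at 0.25 and 0.75.
Posterior mean ≈ 0.284, SD ≈ 0.100; a Normal approximation gives roughly [0.216, 0.351].
Exact: lower = 0.211; upper = 0.343.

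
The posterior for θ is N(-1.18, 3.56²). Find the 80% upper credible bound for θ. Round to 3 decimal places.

1.816

Need U with P(θ ≤ U) = 0.80: U = -1.18 + z_{0.2}·3.56.
z = 0.842; U = -1.18 + 0.842 × 3.56 = 1.816.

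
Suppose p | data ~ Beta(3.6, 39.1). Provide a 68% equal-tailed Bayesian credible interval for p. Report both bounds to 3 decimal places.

[0.044, 0.125]

Posterior: Beta(3.6, 39.1).
Equal-tailed 68% interval: the 0.16 and 0.84 quantiles of Beta(3.6, 39.1).
Posterior mean ≈ 0.084, SD ≈ 0.042; a Normal approximation gives roughly [0.043, 0.126].
Exact: F⁻¹(0.16) = 0.044; F⁻¹(0.84) = 0.125.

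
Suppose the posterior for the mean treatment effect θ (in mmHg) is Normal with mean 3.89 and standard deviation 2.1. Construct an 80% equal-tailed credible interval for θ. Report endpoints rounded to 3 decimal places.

[1.199, 6.581]

The posterior is symmetric, so the 80% equal-tailed interval is θ = 3.89 ± z·2.1 with z = 1.282.
Half-width: 1.282 × 2.1 = 2.691.
3.89 − 2.691 = 1.199; 3.89 + 2.691 = 6.581.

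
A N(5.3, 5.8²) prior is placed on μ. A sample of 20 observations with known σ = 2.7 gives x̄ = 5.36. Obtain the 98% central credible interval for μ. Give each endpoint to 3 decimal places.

[3.962, 6.756]

Posterior precision = 1/5.8² + 20/2.7² = 0.0297 + 2.7435 = 2.7732, so posterior SD = 0.6005.
Posterior mean = (5.3/5.8² + 20·5.36/2.7²) / 2.7732 = 5.3594.
Interval: 5.3594 ± 2.326 × 0.6005 → [3.962, 6.756].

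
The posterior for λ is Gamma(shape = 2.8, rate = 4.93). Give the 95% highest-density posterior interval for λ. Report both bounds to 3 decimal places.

The posterior is unimodal and skewed, so the HPD interval has equal density at both endpoints and is the shortest 95% interval.
Solving f(0.048) = f(1.234) with F(1.234) − F(0.048) = 0.95 gives [0.048, 1.234].
For comparison, the equal-tailed interval is [0.108, 1.401]; the HPD is narrower and shifted toward the mode.

[0.048, 1.234]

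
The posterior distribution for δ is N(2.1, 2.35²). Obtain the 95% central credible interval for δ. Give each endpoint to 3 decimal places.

[-2.506, 6.706]

The posterior is symmetric, so the 95% equal-tailed interval is δ = 2.1 ± z·2.35 with z = 1.960.
Half-width: 1.960 × 2.35 = 4.606.
2.1 − 4.606 = -2.506; 2.1 + 4.606 = 6.706.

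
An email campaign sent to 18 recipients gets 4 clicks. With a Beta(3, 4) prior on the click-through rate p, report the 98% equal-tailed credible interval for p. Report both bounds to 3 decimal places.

Posterior: Beta(3+4, 4+14) = Beta(7, 18).
Equal-tailed 98% interval: the 0.01 and 0.99 quantiles of Beta(7, 18).
Posterior mean ≈ 0.280, SD ≈ 0.088; a Normal approximation gives roughly [0.075, 0.485].
Exact: F⁻¹(0.01) = 0.106; F⁻¹(0.99) = 0.505.

[0.106, 0.505]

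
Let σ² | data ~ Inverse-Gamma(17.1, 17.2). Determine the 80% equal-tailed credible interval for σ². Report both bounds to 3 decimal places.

[0.762, 1.426]

Inverse-Gamma(17.1, 17.2) quantiles: F⁻¹(0.1) and F⁻¹(0.9).
Equivalently, 1/σ² ~ Gamma(17.1, rate = 17.2); invert its 0.9 and 0.1 quantiles.
Posterior mean ≈ 1.068, SD ≈ 0.275; a Normal approximation gives roughly [0.716, 1.421].
Exact: lower = 0.762; upper = 1.426.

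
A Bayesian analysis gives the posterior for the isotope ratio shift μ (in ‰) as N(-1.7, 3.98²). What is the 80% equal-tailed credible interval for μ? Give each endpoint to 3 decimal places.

[-6.801, 3.401]

The posterior is symmetric, so the 80% equal-tailed interval is μ = -1.7 ± z·3.98 with z = 1.282.
Half-width: 1.282 × 3.98 = 5.101.
-1.7 − 5.101 = -6.801; -1.7 + 5.101 = 3.401.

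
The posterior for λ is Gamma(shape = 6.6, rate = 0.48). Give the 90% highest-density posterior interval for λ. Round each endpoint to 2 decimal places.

[5.25, 21.93]

The posterior is unimodal and skewed, so the HPD interval has equal density at both endpoints and is the shortest 90% interval.
Solving f(5.25) = f(21.93) with F(21.93) − F(5.25) = 0.90 gives [5.25, 21.93].
For comparison, the equal-tailed interval is [6.28, 23.57]; the HPD is narrower and shifted toward the mode.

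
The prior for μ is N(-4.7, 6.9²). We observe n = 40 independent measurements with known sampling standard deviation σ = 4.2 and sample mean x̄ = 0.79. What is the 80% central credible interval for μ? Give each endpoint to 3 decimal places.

Posterior precision = 1/6.9² + 40/4.2² = 0.0210 + 2.2676 = 2.2886, so posterior SD = 0.6610.
Posterior mean = (-4.7/6.9² + 40·0.79/4.2²) / 2.2886 = 0.7396.
Interval: 0.7396 ± 1.282 × 0.6610 → [-0.108, 1.587].

[-0.108, 1.587]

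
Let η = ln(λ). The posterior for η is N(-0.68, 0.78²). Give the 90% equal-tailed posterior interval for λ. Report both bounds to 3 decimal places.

On the log scale the 90% interval is -0.68 ± 1.645 × 0.78 = [-1.9630, 0.6030].
Exponentiate: [e^-1.9630, e^0.6030] = [0.140, 1.828].

[0.140, 1.828]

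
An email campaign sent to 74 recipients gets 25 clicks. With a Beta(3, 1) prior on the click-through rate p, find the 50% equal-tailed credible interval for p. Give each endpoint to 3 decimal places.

[0.322, 0.395]

Posterior: Beta(3+25, 1+49) = Beta(28, 50).
Equal-tailed 50% interval: the 0.25 and 0.75 quantiles of Beta(28, 50).
Posterior mean ≈ 0.359, SD ≈ 0.054; a Normal approximation gives roughly [0.323, 0.395].
Exact: F⁻¹(0.25) = 0.322; F⁻¹(0.75) = 0.395.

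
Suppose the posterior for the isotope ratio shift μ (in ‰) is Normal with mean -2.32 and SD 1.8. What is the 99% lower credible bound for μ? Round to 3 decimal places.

-6.507

Need L with P(μ ≥ L) = 0.99: L = -2.32 − z_{0.01}·1.8.
z = 2.326; L = -2.32 − 2.326 × 1.8 = -6.507.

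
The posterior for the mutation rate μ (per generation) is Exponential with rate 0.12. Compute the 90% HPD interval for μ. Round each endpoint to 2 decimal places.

[0.00, 19.19]

The exponential density is strictly decreasing on [0, ∞), so the HPD interval is anchored at 0: [0, q] with P(μ ≤ q) = 0.90.
q = −ln(1 − 0.90) / 0.12 = 2.3026 / 0.12 = 19.19.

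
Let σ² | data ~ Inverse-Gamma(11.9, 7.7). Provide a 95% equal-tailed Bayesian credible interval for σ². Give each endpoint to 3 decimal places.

[0.394, 1.256]

Inverse-Gamma(11.9, 7.7) quantiles: F⁻¹(0.025) and F⁻¹(0.975).
Equivalently, 1/σ² ~ Gamma(11.9, rate = 7.7); invert its 0.975 and 0.025 quantiles.
Posterior mean ≈ 0.706, SD ≈ 0.225; a Normal approximation gives roughly [0.266, 1.146].
Exact: lower = 0.394; upper = 1.256.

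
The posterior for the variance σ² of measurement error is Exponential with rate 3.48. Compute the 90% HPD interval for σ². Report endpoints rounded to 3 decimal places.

[0.000, 0.662]

The exponential density is strictly decreasing on [0, ∞), so the HPD interval is anchored at 0: [0, q] with P(σ² ≤ q) = 0.90.
q = −ln(1 − 0.90) / 3.48 = 2.3026 / 3.48 = 0.662.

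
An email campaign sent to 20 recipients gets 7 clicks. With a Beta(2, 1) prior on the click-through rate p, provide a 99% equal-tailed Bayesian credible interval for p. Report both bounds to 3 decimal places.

Posterior: Beta(2+7, 1+13) = Beta(9, 14).
Equal-tailed 99% interval: the 0.005 and 0.995 quantiles of Beta(9, 14).
Posterior mean ≈ 0.391, SD ≈ 0.100; a Normal approximation gives roughly [0.135, 0.648].
Exact: F⁻¹(0.005) = 0.162; F⁻¹(0.995) = 0.655.

[0.162, 0.655]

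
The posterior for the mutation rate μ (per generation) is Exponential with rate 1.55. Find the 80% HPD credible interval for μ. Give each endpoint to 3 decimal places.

The exponential density is strictly decreasing on [0, ∞), so the HPD interval is anchored at 0: [0, q] with P(μ ≤ q) = 0.80.
q = −ln(1 − 0.80) / 1.55 = 1.6094 / 1.55 = 1.038.

[0.000, 1.038]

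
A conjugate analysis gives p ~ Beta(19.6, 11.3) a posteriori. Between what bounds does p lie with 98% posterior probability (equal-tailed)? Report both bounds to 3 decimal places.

Posterior: Beta(19.6, 11.3).
Equal-tailed 98% interval: the 0.01 and 0.99 quantiles of Beta(19.6, 11.3).
Posterior mean ≈ 0.634, SD ≈ 0.085; a Normal approximation gives roughly [0.436, 0.833].
Exact: F⁻¹(0.01) = 0.427; F⁻¹(0.99) = 0.816.

[0.427, 0.816]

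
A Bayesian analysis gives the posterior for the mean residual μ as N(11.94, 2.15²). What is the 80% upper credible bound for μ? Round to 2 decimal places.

13.75

Need U with P(μ ≤ U) = 0.80: U = 11.94 + z_{0.2}·2.15.
z = 0.842; U = 11.94 + 0.842 × 2.15 = 13.75.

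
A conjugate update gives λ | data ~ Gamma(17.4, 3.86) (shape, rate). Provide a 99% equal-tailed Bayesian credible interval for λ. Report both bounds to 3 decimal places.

[2.209, 7.774]

Posterior: Gamma(shape 17.4, rate 3.86).
Equal-tailed 99% interval: Gamma(17.4, 3.86) quantiles at 0.005 and 0.995.
Posterior mean ≈ 4.508, SD ≈ 1.081; a Normal approximation gives roughly [1.724, 7.291].
Exact: lower = 2.209; upper = 7.774.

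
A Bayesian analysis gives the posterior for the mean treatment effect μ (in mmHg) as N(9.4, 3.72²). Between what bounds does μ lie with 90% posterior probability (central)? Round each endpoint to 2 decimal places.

[3.28, 15.52]

The posterior is symmetric, so the 90% equal-tailed interval is μ = 9.4 ± z·3.72 with z = 1.645.
Half-width: 1.645 × 3.72 = 6.12.
9.4 − 6.12 = 3.28; 9.4 + 6.12 = 15.52.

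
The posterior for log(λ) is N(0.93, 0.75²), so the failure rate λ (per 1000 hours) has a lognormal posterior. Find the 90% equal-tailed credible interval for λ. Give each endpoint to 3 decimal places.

[0.738, 8.703]

On the log scale the 90% interval is 0.93 ± 1.645 × 0.75 = [-0.3036, 2.1636].
Exponentiate: [e^-0.3036, e^2.1636] = [0.738, 8.703].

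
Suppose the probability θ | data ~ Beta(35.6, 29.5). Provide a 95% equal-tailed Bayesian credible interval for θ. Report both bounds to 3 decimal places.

Posterior: Beta(35.6, 29.5).
Equal-tailed 95% interval: the 0.025 and 0.975 quantiles of Beta(35.6, 29.5).
Posterior mean ≈ 0.547, SD ≈ 0.061; a Normal approximation gives roughly [0.427, 0.667].
Exact: F⁻¹(0.025) = 0.426; F⁻¹(0.975) = 0.665.

[0.426, 0.665]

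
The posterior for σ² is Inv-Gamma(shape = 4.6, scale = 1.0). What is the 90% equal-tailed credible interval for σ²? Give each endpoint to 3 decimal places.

Inverse-Gamma(4.6, 1.0) quantiles: F⁻¹(0.05) and F⁻¹(0.95).
Equivalently, 1/σ² ~ Gamma(4.6, rate = 1.0); invert its 0.95 and 0.05 quantiles.
Posterior mean ≈ 0.278, SD ≈ 0.172; a Normal approximation gives roughly [-0.006, 0.561].
Exact: lower = 0.116; upper = 0.580.

[0.116, 0.580]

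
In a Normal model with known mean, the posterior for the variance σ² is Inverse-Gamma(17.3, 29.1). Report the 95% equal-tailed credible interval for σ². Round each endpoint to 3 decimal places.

[1.104, 2.872]

Inverse-Gamma(17.3, 29.1) quantiles: F⁻¹(0.025) and F⁻¹(0.975).
Equivalently, 1/σ² ~ Gamma(17.3, rate = 29.1); invert its 0.975 and 0.025 quantiles.
Posterior mean ≈ 1.785, SD ≈ 0.456; a Normal approximation gives roughly [0.891, 2.680].
Exact: lower = 1.104; upper = 2.872.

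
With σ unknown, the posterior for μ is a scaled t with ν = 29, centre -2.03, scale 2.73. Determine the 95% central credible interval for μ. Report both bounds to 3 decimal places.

The t_29 distribution is symmetric; the 95% interval is -2.03 ± t·2.73 with t_{0.975,29} = 2.045.
Half-width: 2.045 × 2.73 = 5.583.
-2.03 − 5.583 = -7.613; -2.03 + 5.583 = 3.553.

[-7.613, 3.553]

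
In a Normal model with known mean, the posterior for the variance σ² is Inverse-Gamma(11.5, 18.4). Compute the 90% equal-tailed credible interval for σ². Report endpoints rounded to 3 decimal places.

Inverse-Gamma(11.5, 18.4) quantiles: F⁻¹(0.05) and F⁻¹(0.95).
Equivalently, 1/σ² ~ Gamma(11.5, rate = 18.4); invert its 0.95 and 0.05 quantiles.
Posterior mean ≈ 1.752, SD ≈ 0.569; a Normal approximation gives roughly [0.817, 2.688].
Exact: lower = 1.046; upper = 2.811.

[1.046, 2.811]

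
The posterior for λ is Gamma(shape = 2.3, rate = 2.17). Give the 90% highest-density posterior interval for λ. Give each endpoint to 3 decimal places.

[0.078, 2.030]

The posterior is unimodal and skewed, so the HPD interval has equal density at both endpoints and is the shortest 90% interval.
Solving f(0.078) = f(2.030) with F(2.030) − F(0.078) = 0.90 gives [0.078, 2.030].
For comparison, the equal-tailed interval is [0.222, 2.407]; the HPD is narrower and shifted toward the mode.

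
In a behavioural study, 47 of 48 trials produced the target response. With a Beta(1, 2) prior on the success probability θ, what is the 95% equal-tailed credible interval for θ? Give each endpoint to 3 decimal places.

[0.863, 0.987]

Posterior: Beta(1+47, 2+1) = Beta(48, 3).
Equal-tailed 95% interval: the 0.025 and 0.975 quantiles of Beta(48, 3).
Posterior mean ≈ 0.941, SD ≈ 0.033; a Normal approximation gives roughly [0.877, 1.005].
Exact: F⁻¹(0.025) = 0.863; F⁻¹(0.975) = 0.987.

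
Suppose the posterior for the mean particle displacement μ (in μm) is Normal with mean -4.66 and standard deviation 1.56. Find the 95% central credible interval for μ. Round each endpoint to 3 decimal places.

The posterior is symmetric, so the 95% equal-tailed interval is μ = -4.66 ± z·1.56 with z = 1.960.
Half-width: 1.960 × 1.56 = 3.058.
-4.66 − 3.058 = -7.718; -4.66 + 3.058 = -1.602.

[-7.718, -1.602]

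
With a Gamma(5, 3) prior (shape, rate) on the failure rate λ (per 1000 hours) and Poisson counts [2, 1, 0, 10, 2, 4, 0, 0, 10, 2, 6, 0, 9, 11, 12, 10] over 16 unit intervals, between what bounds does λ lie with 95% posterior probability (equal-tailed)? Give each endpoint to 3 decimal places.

Posterior: Gamma(5+79, 3+16) = Gamma(84, 19) (shape, rate).
Equal-tailed 95% interval: Gamma(84, 19) quantiles at 0.025 and 0.975.
Posterior mean ≈ 4.421, SD ≈ 0.482; a Normal approximation gives roughly [3.476, 5.366].
Exact: lower = 3.526; upper = 5.415.

[3.526, 5.415]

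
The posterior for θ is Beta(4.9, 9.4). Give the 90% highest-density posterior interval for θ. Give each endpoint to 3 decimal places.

The posterior is unimodal and skewed, so the HPD interval has equal density at both endpoints and is the shortest 90% interval.
Solving f(0.142) = f(0.537) with F(0.537) − F(0.142) = 0.90 gives [0.142, 0.537].
For comparison, the equal-tailed interval is [0.156, 0.555]; the HPD is narrower and shifted toward the mode.

[0.142, 0.537]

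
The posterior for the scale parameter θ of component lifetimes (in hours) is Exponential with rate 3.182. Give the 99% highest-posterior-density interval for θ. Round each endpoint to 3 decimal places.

[0.000, 1.447]

The exponential density is strictly decreasing on [0, ∞), so the HPD interval is anchored at 0: [0, q] with P(θ ≤ q) = 0.99.
q = −ln(1 − 0.99) / 3.182 = 4.6052 / 3.182 = 1.447.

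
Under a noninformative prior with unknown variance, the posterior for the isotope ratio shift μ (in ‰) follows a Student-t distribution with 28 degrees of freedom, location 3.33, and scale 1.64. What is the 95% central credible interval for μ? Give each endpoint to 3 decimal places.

[-0.029, 6.689]

The t_28 distribution is symmetric; the 95% interval is 3.33 ± t·1.64 with t_{0.975,28} = 2.048.
Half-width: 2.048 × 1.64 = 3.359.
3.33 − 3.359 = -0.029; 3.33 + 3.359 = 6.689.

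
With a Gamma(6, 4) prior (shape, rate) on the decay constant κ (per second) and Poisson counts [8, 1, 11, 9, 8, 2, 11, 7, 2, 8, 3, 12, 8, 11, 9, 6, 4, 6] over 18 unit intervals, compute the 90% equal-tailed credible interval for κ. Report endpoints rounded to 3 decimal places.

[5.168, 6.884]

Posterior: Gamma(6+126, 4+18) = Gamma(132, 22) (shape, rate).
Equal-tailed 90% interval: Gamma(132, 22) quantiles at 0.05 and 0.95.
Posterior mean ≈ 6.000, SD ≈ 0.522; a Normal approximation gives roughly [5.141, 6.859].
Exact: lower = 5.168; upper = 6.884.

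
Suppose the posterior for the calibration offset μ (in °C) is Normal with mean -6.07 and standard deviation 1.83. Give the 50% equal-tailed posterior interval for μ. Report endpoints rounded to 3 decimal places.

The posterior is symmetric, so the 50% equal-tailed interval is μ = -6.07 ± z·1.83 with z = 0.674.
Half-width: 0.674 × 1.83 = 1.234.
-6.07 − 1.234 = -7.304; -6.07 + 1.234 = -4.836.

[-7.304, -4.836]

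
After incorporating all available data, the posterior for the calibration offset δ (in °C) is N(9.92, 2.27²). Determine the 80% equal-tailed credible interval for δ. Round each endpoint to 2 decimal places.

The posterior is symmetric, so the 80% equal-tailed interval is δ = 9.92 ± z·2.27 with z = 1.282.
Half-width: 1.282 × 2.27 = 2.91.
9.92 − 2.91 = 7.01; 9.92 + 2.91 = 12.83.

[7.01, 12.83]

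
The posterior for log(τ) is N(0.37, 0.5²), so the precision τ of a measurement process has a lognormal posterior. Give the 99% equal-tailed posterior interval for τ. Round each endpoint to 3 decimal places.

On the log scale the 99% interval is 0.37 ± 2.576 × 0.5 = [-0.9179, 1.6579].
Exponentiate: [e^-0.9179, e^1.6579] = [0.399, 5.248].

[0.399, 5.248]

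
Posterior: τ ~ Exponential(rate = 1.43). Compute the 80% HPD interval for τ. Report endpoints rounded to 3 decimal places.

[0.000, 1.125]

The exponential density is strictly decreasing on [0, ∞), so the HPD interval is anchored at 0: [0, q] with P(τ ≤ q) = 0.80.
q = −ln(1 − 0.80) / 1.43 = 1.6094 / 1.43 = 1.125.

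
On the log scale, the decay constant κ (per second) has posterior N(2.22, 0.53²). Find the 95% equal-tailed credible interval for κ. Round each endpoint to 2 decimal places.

On the log scale the 95% interval is 2.22 ± 1.960 × 0.53 = [1.1812, 3.2588].
Exponentiate: [e^1.1812, e^3.2588] = [3.26, 26.02].

[3.26, 26.02]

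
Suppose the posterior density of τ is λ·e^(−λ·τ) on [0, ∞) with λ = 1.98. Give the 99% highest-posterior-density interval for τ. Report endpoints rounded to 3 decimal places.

[0.000, 2.326]

The exponential density is strictly decreasing on [0, ∞), so the HPD interval is anchored at 0: [0, q] with P(τ ≤ q) = 0.99.
q = −ln(1 − 0.99) / 1.98 = 4.6052 / 1.98 = 2.326.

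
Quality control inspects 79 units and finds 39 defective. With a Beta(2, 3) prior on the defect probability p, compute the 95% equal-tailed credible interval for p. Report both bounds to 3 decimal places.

Posterior: Beta(2+39, 3+40) = Beta(41, 43).
Equal-tailed 95% interval: the 0.025 and 0.975 quantiles of Beta(41, 43).
Posterior mean ≈ 0.488, SD ≈ 0.054; a Normal approximation gives roughly [0.382, 0.594].
Exact: F⁻¹(0.025) = 0.382; F⁻¹(0.975) = 0.594.

[0.382, 0.594]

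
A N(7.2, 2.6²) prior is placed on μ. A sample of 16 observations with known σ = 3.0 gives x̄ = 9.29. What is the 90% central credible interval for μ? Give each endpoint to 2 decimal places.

Posterior precision = 1/2.6² + 16/3.0² = 0.1479 + 1.7778 = 1.9257, so posterior SD = 0.7206.
Posterior mean = (7.2/2.6² + 16·9.29/3.0²) / 1.9257 = 9.1295.
Interval: 9.1295 ± 1.645 × 0.7206 → [7.94, 10.31].

[7.94, 10.31]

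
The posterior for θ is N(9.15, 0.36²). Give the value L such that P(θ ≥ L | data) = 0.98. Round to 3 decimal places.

Need L with P(θ ≥ L) = 0.98: L = 9.15 − z_{0.02}·0.36.
z = 2.054; L = 9.15 − 2.054 × 0.36 = 8.411.

8.411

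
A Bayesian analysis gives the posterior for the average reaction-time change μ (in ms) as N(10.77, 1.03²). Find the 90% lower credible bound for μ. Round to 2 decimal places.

9.45

Need L with P(μ ≥ L) = 0.90: L = 10.77 − z_{0.1}·1.03.
z = 1.282; L = 10.77 − 1.282 × 1.03 = 9.45.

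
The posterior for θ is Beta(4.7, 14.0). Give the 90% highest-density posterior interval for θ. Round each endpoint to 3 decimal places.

The posterior is unimodal and skewed, so the HPD interval has equal density at both endpoints and is the shortest 90% interval.
Solving f(0.091) = f(0.405) with F(0.405) − F(0.091) = 0.90 gives [0.091, 0.405].
For comparison, the equal-tailed interval is [0.107, 0.427]; the HPD is narrower and shifted toward the mode.

[0.091, 0.405]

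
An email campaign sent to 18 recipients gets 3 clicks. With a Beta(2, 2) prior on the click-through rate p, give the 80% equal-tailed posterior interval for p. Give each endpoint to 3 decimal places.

[0.121, 0.345]

Posterior: Beta(2+3, 2+15) = Beta(5, 17).
Equal-tailed 80% interval: the 0.1 and 0.9 quantiles of Beta(5, 17).
Posterior mean ≈ 0.227, SD ≈ 0.087; a Normal approximation gives roughly [0.115, 0.339].
Exact: F⁻¹(0.1) = 0.121; F⁻¹(0.9) = 0.345.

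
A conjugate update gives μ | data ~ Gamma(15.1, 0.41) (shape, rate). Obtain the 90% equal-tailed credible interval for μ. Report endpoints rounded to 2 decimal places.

[22.74, 53.68]

Posterior: Gamma(shape 15.1, rate 0.41).
Equal-tailed 90% interval: Gamma(15.1, 0.41) quantiles at 0.05 and 0.95.
Posterior mean ≈ 36.83, SD ≈ 9.48; a Normal approximation gives roughly [21.24, 52.42].
Exact: lower = 22.74; upper = 53.68.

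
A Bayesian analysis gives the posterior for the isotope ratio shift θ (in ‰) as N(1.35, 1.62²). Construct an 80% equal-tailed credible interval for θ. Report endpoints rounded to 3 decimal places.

The posterior is symmetric, so the 80% equal-tailed interval is θ = 1.35 ± z·1.62 with z = 1.282.
Half-width: 1.282 × 1.62 = 2.076.
1.35 − 2.076 = -0.726; 1.35 + 2.076 = 3.426.

[-0.726, 3.426]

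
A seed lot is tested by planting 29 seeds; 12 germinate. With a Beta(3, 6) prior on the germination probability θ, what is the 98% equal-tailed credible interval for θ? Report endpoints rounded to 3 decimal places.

Posterior: Beta(3+12, 6+17) = Beta(15, 23).
Equal-tailed 98% interval: the 0.01 and 0.99 quantiles of Beta(15, 23).
Posterior mean ≈ 0.395, SD ≈ 0.078; a Normal approximation gives roughly [0.213, 0.577].
Exact: F⁻¹(0.01) = 0.224; F⁻¹(0.99) = 0.582.

[0.224, 0.582]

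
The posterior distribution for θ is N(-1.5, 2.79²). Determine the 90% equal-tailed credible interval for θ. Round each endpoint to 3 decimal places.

The posterior is symmetric, so the 90% equal-tailed interval is θ = -1.5 ± z·2.79 with z = 1.645.
Half-width: 1.645 × 2.79 = 4.589.
-1.5 − 4.589 = -6.089; -1.5 + 4.589 = 3.089.

[-6.089, 3.089]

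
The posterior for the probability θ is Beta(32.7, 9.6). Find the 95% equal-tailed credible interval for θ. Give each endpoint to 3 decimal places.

Posterior: Beta(32.7, 9.6).
Equal-tailed 95% interval: the 0.025 and 0.975 quantiles of Beta(32.7, 9.6).
Posterior mean ≈ 0.773, SD ≈ 0.064; a Normal approximation gives roughly [0.648, 0.898].
Exact: F⁻¹(0.025) = 0.637; F⁻¹(0.975) = 0.885.

[0.637, 0.885]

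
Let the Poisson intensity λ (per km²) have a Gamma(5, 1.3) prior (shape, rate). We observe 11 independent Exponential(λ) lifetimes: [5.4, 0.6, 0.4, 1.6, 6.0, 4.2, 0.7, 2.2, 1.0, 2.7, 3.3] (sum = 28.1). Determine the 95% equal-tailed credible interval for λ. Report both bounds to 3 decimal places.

Posterior: Gamma(5+11, 1.3+28.1) = Gamma(16, 29.4) (shape, rate).
Equal-tailed 95% interval: Gamma(16, 29.4) quantiles at 0.025 and 0.975.
Posterior mean ≈ 0.544, SD ≈ 0.136; a Normal approximation gives roughly [0.278, 0.811].
Exact: lower = 0.311; upper = 0.842.

[0.311, 0.842]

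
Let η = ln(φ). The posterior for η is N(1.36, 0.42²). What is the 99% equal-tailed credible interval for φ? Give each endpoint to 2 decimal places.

On the log scale the 99% interval is 1.36 ± 2.576 × 0.42 = [0.2782, 2.4418].
Exponentiate: [e^0.2782, e^2.4418] = [1.32, 11.49].

[1.32, 11.49]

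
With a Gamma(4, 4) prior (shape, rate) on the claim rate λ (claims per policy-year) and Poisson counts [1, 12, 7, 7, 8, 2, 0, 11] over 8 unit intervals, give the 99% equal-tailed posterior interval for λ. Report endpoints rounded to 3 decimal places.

Posterior: Gamma(4+48, 4+8) = Gamma(52, 12) (shape, rate).
Equal-tailed 99% interval: Gamma(52, 12) quantiles at 0.005 and 0.995.
Posterior mean ≈ 4.333, SD ≈ 0.601; a Normal approximation gives roughly [2.785, 5.881].
Exact: lower = 2.942; upper = 6.037.

[2.942, 6.037]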